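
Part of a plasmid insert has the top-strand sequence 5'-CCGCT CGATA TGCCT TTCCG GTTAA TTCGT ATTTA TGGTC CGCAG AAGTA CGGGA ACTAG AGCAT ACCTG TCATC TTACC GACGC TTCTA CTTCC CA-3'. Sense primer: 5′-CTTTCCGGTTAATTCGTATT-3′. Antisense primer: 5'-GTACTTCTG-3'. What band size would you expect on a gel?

38 bp

The forward primer matches the template at positions 14–33.
The reverse primer's reverse complement is CAGAAGTAC, which matches the template at positions 43–51.
Product length = (reverse-primer end) − (forward-primer start) + 1 = 51 − 14 + 1 = 38 bp.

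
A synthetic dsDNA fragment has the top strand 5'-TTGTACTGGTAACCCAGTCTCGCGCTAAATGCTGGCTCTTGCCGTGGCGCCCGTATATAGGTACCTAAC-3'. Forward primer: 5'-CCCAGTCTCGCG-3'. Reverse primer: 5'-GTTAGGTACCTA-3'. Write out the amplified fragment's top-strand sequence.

5'-CCCAGTCTCGCGCTAAATGCTGGCTCTTGCCGTGGCGCCCGTATATAGGTACCTAAC-3'

The forward primer matches the template at positions 13–24.
The reverse primer's reverse complement is TAGGTACCTAAC, which matches the template at positions 58–69.
The product is the template from position 13 through 69 (57 bp).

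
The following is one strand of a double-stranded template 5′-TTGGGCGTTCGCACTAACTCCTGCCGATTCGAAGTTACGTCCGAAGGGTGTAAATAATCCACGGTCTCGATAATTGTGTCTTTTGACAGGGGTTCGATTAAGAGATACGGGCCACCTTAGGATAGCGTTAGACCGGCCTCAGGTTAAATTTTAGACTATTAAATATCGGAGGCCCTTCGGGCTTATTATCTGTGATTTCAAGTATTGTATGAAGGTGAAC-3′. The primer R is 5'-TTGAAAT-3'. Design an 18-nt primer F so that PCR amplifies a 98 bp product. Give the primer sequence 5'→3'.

5'-GATACGGGCCACCTTAGG-3'

The reverse primer's reverse complement ATTTCAA matches the template at positions 195–201, so the product ends at position 201.
A 98 bp product then starts at position 201 − 98 + 1 = 104.
The forward primer is identical to the top strand there: GATACGGGCCACCTTAGG.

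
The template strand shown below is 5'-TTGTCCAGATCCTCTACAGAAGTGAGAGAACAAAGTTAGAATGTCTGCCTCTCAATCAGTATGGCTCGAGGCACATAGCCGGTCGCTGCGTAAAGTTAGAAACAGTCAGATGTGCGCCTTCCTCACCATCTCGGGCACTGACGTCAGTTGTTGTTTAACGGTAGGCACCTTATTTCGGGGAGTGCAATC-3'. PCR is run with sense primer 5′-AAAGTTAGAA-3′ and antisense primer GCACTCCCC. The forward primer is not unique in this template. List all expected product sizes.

154 bp, 94 bp

The forward primer AAAGTTAGAA matches the top strand at positions 32–41, 92–101.
The reverse primer's reverse complement is GGGGAGTGC, matching at positions 177–185.
Each forward site pairs with the reverse site to give a product ending at position 185: sizes 154, 94 bp.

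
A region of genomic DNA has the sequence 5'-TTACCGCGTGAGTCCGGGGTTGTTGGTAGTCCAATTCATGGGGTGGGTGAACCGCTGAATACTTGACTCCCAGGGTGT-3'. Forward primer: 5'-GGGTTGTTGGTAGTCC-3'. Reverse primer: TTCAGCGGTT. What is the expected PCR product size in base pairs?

43 bp

The forward primer matches the template at positions 17–32.
The reverse primer's reverse complement is AACCGCTGAA, which matches the template at positions 50–59.
Amplicon spans positions 17–59: 43 bp.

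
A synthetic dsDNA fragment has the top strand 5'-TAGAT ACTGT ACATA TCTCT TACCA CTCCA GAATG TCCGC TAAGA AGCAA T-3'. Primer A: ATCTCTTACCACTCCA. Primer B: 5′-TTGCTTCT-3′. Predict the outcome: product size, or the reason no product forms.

Primer A (ATCTCTTACCACTCCA) matches the top strand at positions 15–30; it acts as a forward primer.
Primer B's reverse complement is AGAAGCAA, matching the top strand at positions 43–50; it acts as a reverse primer.
The 3' ends face each other across positions 15–50, giving a 36 bp product.

Yes — a 36 bp product.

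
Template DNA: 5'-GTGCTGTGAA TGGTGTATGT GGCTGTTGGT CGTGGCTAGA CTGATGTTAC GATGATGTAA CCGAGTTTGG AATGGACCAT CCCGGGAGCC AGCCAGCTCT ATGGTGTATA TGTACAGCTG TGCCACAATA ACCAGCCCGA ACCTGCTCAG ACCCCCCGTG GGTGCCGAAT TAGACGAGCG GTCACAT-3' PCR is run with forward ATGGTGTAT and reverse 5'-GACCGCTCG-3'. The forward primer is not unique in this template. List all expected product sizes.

174 bp, 83 bp

The forward primer ATGGTGTAT matches the top strand at positions 10–18, 101–109.
The reverse primer's reverse complement is CGAGCGGTC, matching at positions 175–183.
Each forward site pairs with the reverse site to give a product ending at position 183: sizes 174, 83 bp.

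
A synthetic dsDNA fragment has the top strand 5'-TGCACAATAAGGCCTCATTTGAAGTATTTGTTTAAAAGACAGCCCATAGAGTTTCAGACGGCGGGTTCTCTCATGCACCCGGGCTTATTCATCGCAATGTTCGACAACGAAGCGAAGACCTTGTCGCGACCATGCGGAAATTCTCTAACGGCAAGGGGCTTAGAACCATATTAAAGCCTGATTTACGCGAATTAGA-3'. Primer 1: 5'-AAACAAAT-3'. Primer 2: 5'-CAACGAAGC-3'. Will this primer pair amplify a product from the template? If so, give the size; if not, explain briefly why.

No product — the primers' 3' ends point away from each other.

Primer 1 (AAACAAAT) has reverse complement ATTTGTTT, which matches the top strand at positions 26–33; primer 1 anneals to the top strand there with its 3' end pointing upstream toward position 26.
Primer 2 (CAACGAAGC) matches the top strand directly at positions 105–113; it anneals to the bottom strand with its 3' end pointing downstream toward position 113.
The 3' ends diverge (primer 1 extends toward position 1, primer 2 toward position 196), so the primers never converge on a shared product.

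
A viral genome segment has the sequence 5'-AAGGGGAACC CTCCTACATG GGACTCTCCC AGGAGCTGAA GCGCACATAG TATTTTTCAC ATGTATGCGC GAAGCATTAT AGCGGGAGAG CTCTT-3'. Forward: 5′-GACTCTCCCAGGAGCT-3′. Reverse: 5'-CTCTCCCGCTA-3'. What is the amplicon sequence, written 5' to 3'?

5'-GACTCTCCCAGGAGCTGAAGCGCACATAGTATTTTTCACATGTATGCGCGAAGCATTATAGCGGGAGAG-3'

Scanning the template, GACTCTCCCAGGAGCT occurs at positions 22–37; this primer anneals to the bottom strand there with its 3' end pointing downstream.
The reverse primer's reverse complement is TAGCGGGAGAG, which matches the template at positions 80–90.
The product is the template from position 22 through 90 (69 bp).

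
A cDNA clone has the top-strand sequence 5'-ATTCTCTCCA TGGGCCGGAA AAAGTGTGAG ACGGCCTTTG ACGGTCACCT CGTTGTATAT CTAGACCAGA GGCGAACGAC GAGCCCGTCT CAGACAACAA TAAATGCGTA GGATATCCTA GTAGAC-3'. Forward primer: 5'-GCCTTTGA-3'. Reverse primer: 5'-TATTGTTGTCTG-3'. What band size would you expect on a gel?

Forward primer GCCTTTGA is found on the top strand at positions 34–41.
Reverse complement of the reverse primer: CAGACAACAATA. This occurs on the top strand at positions 91–102.
The product runs from position 34 to position 102, so its length is 102 − 34 + 1 = 69 bp.

69 bp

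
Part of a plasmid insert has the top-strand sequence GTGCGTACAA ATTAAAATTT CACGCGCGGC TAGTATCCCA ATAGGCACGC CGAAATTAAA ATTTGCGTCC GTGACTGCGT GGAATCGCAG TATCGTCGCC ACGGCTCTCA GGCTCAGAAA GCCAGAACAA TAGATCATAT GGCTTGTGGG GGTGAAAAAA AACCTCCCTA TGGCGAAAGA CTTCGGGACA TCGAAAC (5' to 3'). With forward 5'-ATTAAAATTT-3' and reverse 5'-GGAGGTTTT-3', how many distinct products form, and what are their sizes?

Two products: 157 bp, 113 bp

The forward primer ATTAAAATTT matches the top strand at positions 11–20, 55–64.
The reverse primer's reverse complement is AAAACCTCC, matching at positions 159–167.
Each forward site pairs with the reverse site to give a product ending at position 167: sizes 157, 113 bp.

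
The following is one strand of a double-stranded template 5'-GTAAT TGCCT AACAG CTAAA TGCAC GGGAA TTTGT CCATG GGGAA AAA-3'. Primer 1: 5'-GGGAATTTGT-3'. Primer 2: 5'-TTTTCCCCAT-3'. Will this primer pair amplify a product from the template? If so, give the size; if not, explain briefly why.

Primer 1 (GGGAATTTGT) matches the top strand at positions 26–35; it acts as a forward primer.
Primer 2's reverse complement is ATGGGGAAAA, matching the top strand at positions 38–47; it acts as a reverse primer.
The 3' ends face each other across positions 26–47, giving a 22 bp product.

Yes — a 22 bp product.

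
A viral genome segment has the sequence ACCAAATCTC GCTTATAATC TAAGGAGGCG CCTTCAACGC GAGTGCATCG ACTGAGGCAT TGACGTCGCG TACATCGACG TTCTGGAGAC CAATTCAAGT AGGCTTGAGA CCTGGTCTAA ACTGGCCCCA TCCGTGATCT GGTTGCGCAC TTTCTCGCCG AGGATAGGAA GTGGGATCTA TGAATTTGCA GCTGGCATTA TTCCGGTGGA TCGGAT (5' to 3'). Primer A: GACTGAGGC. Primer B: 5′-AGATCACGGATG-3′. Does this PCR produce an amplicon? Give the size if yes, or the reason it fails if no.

Yes — a 91 bp product.

Primer A (GACTGAGGC) matches the top strand at positions 50–58; it acts as a forward primer.
Primer B's reverse complement is CATCCGTGATCT, matching the top strand at positions 129–140; it acts as a reverse primer.
The 3' ends face each other across positions 50–140, giving a 91 bp product.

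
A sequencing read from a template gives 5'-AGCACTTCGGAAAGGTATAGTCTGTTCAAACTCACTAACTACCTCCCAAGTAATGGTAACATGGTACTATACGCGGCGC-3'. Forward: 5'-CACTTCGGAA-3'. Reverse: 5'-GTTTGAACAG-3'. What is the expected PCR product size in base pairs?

Scanning the template, CACTTCGGAA occurs at positions 3–12; this primer anneals to the bottom strand there with its 3' end pointing downstream.
Taking the reverse complement of GTTTGAACAG gives CTGTTCAAAC, found at positions 22–31 on the template; the primer anneals here to the top strand with its 3' end pointing upstream.
Product length = (reverse-primer end) − (forward-primer start) + 1 = 31 − 3 + 1 = 29 bp.

29 bp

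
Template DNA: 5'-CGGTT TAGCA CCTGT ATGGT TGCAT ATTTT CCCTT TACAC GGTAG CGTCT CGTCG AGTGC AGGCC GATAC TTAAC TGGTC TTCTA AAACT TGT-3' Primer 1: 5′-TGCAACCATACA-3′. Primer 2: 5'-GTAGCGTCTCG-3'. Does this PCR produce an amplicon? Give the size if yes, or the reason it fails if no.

Primer 1 (TGCAACCATACA) has reverse complement TGTATGGTTGCA, which matches the top strand at positions 13–24; primer 1 anneals to the top strand there with its 3' end pointing upstream toward position 13.
Primer 2 (GTAGCGTCTCG) matches the top strand directly at positions 42–52; it anneals to the bottom strand with its 3' end pointing downstream toward position 52.
The 3' ends diverge (primer 1 extends toward position 1, primer 2 toward position 93), so the primers never converge on a shared product.

No product — the primers' 3' ends point away from each other.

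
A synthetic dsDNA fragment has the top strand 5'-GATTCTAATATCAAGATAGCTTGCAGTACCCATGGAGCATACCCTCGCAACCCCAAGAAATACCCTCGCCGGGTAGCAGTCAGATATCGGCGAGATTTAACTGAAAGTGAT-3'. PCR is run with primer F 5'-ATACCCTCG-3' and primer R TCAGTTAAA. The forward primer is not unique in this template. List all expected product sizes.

The forward primer ATACCCTCG matches the top strand at positions 39–47, 60–68.
The reverse primer's reverse complement is TTTAACTGA, matching at positions 96–104.
Each forward site pairs with the reverse site to give a product ending at position 104: sizes 66, 45 bp.

66 bp, 45 bp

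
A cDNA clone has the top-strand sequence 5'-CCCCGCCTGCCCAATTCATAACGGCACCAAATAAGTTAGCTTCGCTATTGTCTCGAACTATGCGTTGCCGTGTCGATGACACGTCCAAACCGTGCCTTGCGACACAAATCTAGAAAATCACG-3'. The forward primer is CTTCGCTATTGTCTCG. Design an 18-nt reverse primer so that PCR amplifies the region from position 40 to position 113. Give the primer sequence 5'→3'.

The product's 3' end on the top strand is position 113.
The reverse primer anneals to the top strand over positions 96–113, i.e. to CTTGCGACACAAATCTAG.
Its sequence written 5'→3' is the reverse complement: CTAGATTTGTGTCGCAAG.

5'-CTAGATTTGTGTCGCAAG-3'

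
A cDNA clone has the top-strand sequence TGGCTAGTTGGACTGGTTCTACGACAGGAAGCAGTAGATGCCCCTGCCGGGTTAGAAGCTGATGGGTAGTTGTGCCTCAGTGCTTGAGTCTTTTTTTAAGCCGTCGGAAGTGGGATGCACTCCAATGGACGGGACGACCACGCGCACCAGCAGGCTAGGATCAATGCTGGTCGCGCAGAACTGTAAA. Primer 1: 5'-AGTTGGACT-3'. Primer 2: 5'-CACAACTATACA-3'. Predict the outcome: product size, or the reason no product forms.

Primer 2 (CACAACTATACA) does not match the top strand, and its reverse complement TGTATAGTTGTG does not match either.
With no annealing site for primer 2, no amplification occurs.

No product — primer 2 has no binding site in the template.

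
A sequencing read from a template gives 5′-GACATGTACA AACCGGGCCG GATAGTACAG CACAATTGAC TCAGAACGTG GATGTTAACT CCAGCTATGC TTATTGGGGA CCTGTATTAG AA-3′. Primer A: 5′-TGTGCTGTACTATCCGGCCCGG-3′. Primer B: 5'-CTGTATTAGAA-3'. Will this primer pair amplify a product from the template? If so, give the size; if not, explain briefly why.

No product — the primers' 3' ends point away from each other.

Primer A (TGTGCTGTACTATCCGGCCCGG) has reverse complement CCGGGCCGGATAGTACAGCACA, which matches the top strand at positions 13–34; primer A anneals to the top strand there with its 3' end pointing upstream toward position 13.
Primer B (CTGTATTAGAA) matches the top strand directly at positions 82–92; it anneals to the bottom strand with its 3' end pointing downstream toward position 92.
The 3' ends diverge (primer A extends toward position 1, primer B toward position 92), so the primers never converge on a shared product.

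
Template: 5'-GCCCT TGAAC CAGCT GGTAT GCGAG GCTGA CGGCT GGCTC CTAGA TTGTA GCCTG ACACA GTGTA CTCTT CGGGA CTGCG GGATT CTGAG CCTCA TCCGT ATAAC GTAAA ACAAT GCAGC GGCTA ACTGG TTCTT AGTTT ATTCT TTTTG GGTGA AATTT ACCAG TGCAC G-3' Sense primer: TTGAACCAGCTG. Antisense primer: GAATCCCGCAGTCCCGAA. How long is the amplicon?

The forward primer matches the template at positions 5–16.
Taking the reverse complement of GAATCCCGCAGTCCCGAA gives TTCGGGACTGCGGGATTC, found at positions 69–86 on the template; the primer anneals here to the top strand with its 3' end pointing upstream.
Product length = (reverse-primer end) − (forward-primer start) + 1 = 86 − 5 + 1 = 82 bp.

82 bp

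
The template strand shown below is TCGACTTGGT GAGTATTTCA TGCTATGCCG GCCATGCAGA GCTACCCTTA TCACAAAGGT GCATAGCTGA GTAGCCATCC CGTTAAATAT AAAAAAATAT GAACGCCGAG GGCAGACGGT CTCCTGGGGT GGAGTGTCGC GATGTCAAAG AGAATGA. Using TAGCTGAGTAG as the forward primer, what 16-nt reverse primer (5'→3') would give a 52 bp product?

The forward primer binds at positions 64–74, so a 52 bp product ends at position 64 + 52 − 1 = 115.
The reverse primer anneals to the top strand over positions 100–115, i.e. to TGAACGCCGAGGGCAG.
Its sequence written 5'→3' is the reverse complement: CTGCCCTCGGCGTTCA.

5'-CTGCCCTCGGCGTTCA-3'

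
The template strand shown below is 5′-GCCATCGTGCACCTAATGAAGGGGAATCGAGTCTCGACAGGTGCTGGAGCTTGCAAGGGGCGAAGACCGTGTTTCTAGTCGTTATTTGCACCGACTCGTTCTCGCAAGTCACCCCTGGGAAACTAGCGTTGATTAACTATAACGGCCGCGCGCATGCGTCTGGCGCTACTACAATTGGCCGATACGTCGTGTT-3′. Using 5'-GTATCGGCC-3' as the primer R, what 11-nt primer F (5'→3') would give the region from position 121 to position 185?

The reverse primer's reverse complement GGCCGATAC matches the template at positions 177–185; the product starts at position 121.
The forward primer is identical to the top strand over positions 121–131: AACTAGCGTTG.

5'-AACTAGCGTTG-3'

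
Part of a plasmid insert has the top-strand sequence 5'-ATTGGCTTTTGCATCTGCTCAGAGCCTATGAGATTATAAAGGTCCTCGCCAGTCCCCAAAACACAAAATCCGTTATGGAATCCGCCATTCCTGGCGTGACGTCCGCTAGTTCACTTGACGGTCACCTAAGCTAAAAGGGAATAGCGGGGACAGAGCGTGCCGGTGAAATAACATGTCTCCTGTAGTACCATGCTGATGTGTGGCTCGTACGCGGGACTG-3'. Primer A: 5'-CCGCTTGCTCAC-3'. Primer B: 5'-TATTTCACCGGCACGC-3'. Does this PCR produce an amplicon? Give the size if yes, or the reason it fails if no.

Primer A (CCGCTTGCTCAC) does not match the top strand, and its reverse complement GTGAGCAAGCGG does not match either.
With no annealing site for primer A, no amplification occurs.

No product — primer A has no binding site in the template.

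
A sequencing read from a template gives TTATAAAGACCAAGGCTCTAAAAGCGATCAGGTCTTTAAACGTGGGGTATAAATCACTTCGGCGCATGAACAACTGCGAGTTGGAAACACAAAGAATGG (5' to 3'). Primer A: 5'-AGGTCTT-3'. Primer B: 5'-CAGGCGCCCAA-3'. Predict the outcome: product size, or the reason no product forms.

No product — primer B has no binding site in the template.

Primer B (CAGGCGCCCAA) does not match the top strand, and its reverse complement TTGGGCGCCTG does not match either.
With no annealing site for primer B, no amplification occurs.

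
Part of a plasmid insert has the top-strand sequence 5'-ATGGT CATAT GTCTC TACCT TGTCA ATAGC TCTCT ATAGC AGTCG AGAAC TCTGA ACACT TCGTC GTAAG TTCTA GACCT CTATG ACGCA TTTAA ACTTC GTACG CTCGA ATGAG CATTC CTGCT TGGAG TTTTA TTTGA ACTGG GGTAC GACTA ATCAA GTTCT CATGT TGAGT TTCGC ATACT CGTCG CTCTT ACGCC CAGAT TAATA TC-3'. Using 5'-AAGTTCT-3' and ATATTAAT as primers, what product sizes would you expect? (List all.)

The forward primer AAGTTCT matches the top strand at positions 68–74, 159–165.
The reverse primer's reverse complement is ATTAATAT, matching at positions 204–211.
Each forward site pairs with the reverse site to give a product ending at position 211: sizes 144, 53 bp.

144 bp, 53 bp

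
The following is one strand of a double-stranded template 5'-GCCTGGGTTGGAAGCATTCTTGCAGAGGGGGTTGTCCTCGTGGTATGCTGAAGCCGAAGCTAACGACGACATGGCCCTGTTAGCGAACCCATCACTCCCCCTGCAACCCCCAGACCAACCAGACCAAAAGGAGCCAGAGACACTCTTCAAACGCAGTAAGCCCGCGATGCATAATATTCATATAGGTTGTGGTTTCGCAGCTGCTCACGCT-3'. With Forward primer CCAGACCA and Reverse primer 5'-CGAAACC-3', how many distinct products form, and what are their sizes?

The forward primer CCAGACCA matches the top strand at positions 110–117, 119–126.
The reverse primer's reverse complement is GGTTTCG, matching at positions 191–197.
Each forward site pairs with the reverse site to give a product ending at position 197: sizes 88, 79 bp.

Two products: 88 bp, 79 bp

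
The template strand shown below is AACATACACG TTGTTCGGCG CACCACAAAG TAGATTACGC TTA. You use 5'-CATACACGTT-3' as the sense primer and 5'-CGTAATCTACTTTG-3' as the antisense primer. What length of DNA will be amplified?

37 bp

Forward primer CATACACGTT is found on the top strand at positions 3–12.
The reverse primer's reverse complement is CAAAGTAGATTACG, which matches the template at positions 26–39.
Product length = (reverse-primer end) − (forward-primer start) + 1 = 39 − 3 + 1 = 37 bp.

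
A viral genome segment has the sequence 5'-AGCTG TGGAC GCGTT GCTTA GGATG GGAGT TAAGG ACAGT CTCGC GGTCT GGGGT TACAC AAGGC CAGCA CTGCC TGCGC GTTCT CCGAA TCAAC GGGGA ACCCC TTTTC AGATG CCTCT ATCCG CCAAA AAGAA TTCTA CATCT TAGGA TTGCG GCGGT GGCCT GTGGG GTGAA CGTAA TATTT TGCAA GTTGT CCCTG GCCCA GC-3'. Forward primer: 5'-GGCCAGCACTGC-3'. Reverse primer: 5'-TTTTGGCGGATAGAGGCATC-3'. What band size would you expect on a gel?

The forward primer matches the template at positions 63–74.
The reverse primer's reverse complement is GATGCCTCTATCCGCCAAAA, which matches the template at positions 112–131.
Product length = (reverse-primer end) − (forward-primer start) + 1 = 131 − 63 + 1 = 69 bp.

69 bp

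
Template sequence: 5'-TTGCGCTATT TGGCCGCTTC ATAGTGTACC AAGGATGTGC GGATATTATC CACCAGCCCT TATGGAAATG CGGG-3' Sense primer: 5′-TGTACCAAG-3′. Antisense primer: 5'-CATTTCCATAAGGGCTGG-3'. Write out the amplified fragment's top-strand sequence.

Scanning the template, TGTACCAAG occurs at positions 25–33; this primer anneals to the bottom strand there with its 3' end pointing downstream.
The reverse primer's reverse complement is CCAGCCCTTATGGAAATG, which matches the template at positions 53–70.
The product is the template from position 25 through 70 (46 bp).

5'-TGTACCAAGGATGTGCGGATATTATCCACCAGCCCTTATGGAAATG-3'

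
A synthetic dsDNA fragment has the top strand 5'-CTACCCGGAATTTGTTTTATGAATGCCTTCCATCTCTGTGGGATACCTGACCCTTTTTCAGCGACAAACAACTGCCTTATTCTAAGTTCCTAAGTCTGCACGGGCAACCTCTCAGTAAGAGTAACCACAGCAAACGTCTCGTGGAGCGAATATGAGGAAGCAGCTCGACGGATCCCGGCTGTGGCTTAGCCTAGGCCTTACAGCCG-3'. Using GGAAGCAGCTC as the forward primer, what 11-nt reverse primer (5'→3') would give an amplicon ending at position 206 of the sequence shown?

5'-CGGCTGTAAGG-3'

The forward primer binds at positions 156–166; the product's 3' end on the top strand is position 206.
The reverse primer anneals to the top strand over positions 196–206, i.e. to CCTTACAGCCG.
Its sequence written 5'→3' is the reverse complement: CGGCTGTAAGG.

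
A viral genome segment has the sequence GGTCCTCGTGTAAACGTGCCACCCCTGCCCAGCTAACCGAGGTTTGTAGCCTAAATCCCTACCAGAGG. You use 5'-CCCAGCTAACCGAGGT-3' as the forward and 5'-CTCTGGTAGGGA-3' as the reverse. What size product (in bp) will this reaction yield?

40 bp

Scanning the template, CCCAGCTAACCGAGGT occurs at positions 28–43; this primer anneals to the bottom strand there with its 3' end pointing downstream.
The reverse primer's reverse complement is TCCCTACCAGAG, which matches the template at positions 56–67.
The product runs from position 28 to position 67, so its length is 67 − 28 + 1 = 40 bp.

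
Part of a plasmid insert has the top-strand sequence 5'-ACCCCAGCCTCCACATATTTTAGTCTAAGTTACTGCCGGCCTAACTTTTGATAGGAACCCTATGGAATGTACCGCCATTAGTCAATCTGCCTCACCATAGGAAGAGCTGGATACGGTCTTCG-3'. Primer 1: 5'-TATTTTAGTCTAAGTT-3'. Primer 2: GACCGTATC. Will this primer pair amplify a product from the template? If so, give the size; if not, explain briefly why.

Yes — a 103 bp product.

Primer 1 (TATTTTAGTCTAAGTT) matches the top strand at positions 16–31; it acts as a forward primer.
Primer 2's reverse complement is GATACGGTC, matching the top strand at positions 110–118; it acts as a reverse primer.
The 3' ends face each other across positions 16–118, giving a 103 bp product.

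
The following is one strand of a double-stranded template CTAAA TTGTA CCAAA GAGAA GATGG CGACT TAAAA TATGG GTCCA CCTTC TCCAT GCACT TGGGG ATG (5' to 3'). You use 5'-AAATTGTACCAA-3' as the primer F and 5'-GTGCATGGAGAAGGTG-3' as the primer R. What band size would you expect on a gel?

The forward primer matches the template at positions 3–14.
Reverse complement of the reverse primer: CACCTTCTCCATGCAC. This occurs on the top strand at positions 44–59.
Product length = (reverse-primer end) − (forward-primer start) + 1 = 59 − 3 + 1 = 57 bp.

57 bp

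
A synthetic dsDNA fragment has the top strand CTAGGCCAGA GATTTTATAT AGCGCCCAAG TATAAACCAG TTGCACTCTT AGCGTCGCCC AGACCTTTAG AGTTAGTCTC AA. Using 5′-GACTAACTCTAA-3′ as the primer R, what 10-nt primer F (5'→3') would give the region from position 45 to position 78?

5'-ACTCTTAGCG-3'

The reverse primer's reverse complement TTAGAGTTAGTC matches the template at positions 67–78; the product starts at position 45.
The forward primer is identical to the top strand over positions 45–54: ACTCTTAGCG.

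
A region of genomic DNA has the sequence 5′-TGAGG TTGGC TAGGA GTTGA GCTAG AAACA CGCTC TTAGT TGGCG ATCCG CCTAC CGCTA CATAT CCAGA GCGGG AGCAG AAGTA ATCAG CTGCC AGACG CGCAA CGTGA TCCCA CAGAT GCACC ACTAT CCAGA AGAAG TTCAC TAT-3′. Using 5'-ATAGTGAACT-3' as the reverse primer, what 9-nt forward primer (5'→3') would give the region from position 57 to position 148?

The reverse primer's reverse complement AGTTCACTAT matches the template at positions 139–148; the product starts at position 57.
The forward primer is identical to the top strand over positions 57–65: GCTACATAT.

5'-GCTACATAT-3'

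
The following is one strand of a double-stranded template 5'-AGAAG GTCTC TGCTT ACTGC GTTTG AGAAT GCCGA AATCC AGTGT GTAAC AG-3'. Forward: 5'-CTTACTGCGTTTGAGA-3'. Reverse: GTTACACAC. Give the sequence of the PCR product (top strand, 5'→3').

Scanning the template, CTTACTGCGTTTGAGA occurs at positions 13–28; this primer anneals to the bottom strand there with its 3' end pointing downstream.
Reverse complement of the reverse primer: GTGTGTAAC. This occurs on the top strand at positions 42–50.
The product is the template from position 13 through 50 (38 bp).

5'-CTTACTGCGTTTGAGAATGCCGAAATCCAGTGTGTAAC-3'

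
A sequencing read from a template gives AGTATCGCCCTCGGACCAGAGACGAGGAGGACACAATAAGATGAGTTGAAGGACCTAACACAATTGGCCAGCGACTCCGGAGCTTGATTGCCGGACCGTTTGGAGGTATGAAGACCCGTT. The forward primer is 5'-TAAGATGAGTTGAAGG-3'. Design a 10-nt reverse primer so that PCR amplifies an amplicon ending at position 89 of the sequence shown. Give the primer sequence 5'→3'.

5'-AATCAAGCTC-3'

The forward primer binds at positions 37–52; the product's 3' end on the top strand is position 89.
The reverse primer anneals to the top strand over positions 80–89, i.e. to GAGCTTGATT.
Its sequence written 5'→3' is the reverse complement: AATCAAGCTC.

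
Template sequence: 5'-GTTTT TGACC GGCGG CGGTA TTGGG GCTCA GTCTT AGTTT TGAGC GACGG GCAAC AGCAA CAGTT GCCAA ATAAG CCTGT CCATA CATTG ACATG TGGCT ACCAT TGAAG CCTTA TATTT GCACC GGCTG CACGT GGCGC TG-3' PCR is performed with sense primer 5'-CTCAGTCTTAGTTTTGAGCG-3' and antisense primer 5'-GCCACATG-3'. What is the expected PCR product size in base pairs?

73 bp

Forward primer CTCAGTCTTAGTTTTGAGCG is found on the top strand at positions 27–46.
Taking the reverse complement of GCCACATG gives CATGTGGC, found at positions 92–99 on the template; the primer anneals here to the top strand with its 3' end pointing upstream.
Amplicon spans positions 27–99: 73 bp.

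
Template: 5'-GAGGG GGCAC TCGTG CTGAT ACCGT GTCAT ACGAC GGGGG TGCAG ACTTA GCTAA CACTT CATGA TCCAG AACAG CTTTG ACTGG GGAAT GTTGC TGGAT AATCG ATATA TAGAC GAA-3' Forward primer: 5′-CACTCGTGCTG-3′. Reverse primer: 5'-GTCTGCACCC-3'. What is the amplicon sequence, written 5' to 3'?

5'-CACTCGTGCTGATACCGTGTCATACGACGGGGGTGCAGAC-3'

Scanning the template, CACTCGTGCTG occurs at positions 8–18; this primer anneals to the bottom strand there with its 3' end pointing downstream.
Reverse complement of the reverse primer: GGGTGCAGAC. This occurs on the top strand at positions 38–47.
The product is the template from position 8 through 47 (40 bp).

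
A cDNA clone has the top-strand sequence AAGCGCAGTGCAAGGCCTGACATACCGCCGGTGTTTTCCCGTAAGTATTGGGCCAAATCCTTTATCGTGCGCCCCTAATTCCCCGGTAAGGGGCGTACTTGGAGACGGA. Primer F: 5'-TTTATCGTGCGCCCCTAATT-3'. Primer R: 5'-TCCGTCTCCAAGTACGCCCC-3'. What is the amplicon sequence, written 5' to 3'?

5'-TTTATCGTGCGCCCCTAATTCCCCGGTAAGGGGCGTACTTGGAGACGGA-3'

The forward primer matches the template at positions 61–80.
Reverse complement of the reverse primer: GGGGCGTACTTGGAGACGGA. This occurs on the top strand at positions 90–109.
The product is the template from position 61 through 109 (49 bp).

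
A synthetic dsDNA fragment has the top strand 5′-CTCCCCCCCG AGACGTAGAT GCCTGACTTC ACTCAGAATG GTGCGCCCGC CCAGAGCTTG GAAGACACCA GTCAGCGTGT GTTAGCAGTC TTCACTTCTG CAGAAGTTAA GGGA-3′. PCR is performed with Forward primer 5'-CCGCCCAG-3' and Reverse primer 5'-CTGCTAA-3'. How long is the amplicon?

The forward primer matches the template at positions 47–54.
Reverse complement of the reverse primer: TTAGCAG. This occurs on the top strand at positions 82–88.
Amplicon spans positions 47–88: 42 bp.

42 bp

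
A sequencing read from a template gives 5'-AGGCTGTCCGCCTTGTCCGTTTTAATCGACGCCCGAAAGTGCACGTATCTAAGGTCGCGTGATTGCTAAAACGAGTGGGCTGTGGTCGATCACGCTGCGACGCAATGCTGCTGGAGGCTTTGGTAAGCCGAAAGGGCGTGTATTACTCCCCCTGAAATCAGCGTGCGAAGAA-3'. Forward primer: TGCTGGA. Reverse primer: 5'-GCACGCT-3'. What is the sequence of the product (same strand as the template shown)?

Forward primer TGCTGGA is found on the top strand at positions 109–115.
Reverse complement of the reverse primer: AGCGTGC. This occurs on the top strand at positions 160–166.
The product is the template from position 109 through 166 (58 bp).

5'-TGCTGGAGGCTTTGGTAAGCCGAAAGGGCGTGTATTACTCCCCCTGAAATCAGCGTGC-3'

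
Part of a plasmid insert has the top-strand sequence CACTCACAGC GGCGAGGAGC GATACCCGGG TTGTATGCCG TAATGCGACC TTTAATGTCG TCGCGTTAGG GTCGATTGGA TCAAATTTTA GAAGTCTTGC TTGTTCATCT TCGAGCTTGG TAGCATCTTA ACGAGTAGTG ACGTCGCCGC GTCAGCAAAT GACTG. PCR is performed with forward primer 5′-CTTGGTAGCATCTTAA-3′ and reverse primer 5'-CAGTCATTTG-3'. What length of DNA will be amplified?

50 bp

Forward primer CTTGGTAGCATCTTAA is found on the top strand at positions 116–131.
The reverse primer's reverse complement is CAAATGACTG, which matches the template at positions 156–165.
Product length = (reverse-primer end) − (forward-primer start) + 1 = 165 − 116 + 1 = 50 bp.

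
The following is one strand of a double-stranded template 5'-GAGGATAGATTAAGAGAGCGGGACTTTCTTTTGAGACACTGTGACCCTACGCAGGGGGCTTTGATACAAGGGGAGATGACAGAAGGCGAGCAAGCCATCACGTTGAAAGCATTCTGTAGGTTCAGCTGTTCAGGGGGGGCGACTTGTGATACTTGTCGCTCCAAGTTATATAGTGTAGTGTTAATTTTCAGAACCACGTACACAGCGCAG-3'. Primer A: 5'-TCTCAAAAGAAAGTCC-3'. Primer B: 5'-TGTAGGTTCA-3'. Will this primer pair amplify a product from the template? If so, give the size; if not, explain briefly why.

No product — the primers' 3' ends point away from each other.

Primer A (TCTCAAAAGAAAGTCC) has reverse complement GGACTTTCTTTTGAGA, which matches the top strand at positions 21–36; primer A anneals to the top strand there with its 3' end pointing upstream toward position 21.
Primer B (TGTAGGTTCA) matches the top strand directly at positions 115–124; it anneals to the bottom strand with its 3' end pointing downstream toward position 124.
The 3' ends diverge (primer A extends toward position 1, primer B toward position 210), so the primers never converge on a shared product.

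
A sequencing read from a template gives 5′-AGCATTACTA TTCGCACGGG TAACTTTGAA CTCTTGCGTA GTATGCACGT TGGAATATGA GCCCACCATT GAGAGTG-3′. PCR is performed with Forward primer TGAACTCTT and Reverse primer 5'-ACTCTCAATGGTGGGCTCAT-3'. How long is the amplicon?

The forward primer matches the template at positions 27–35.
Taking the reverse complement of ACTCTCAATGGTGGGCTCAT gives ATGAGCCCACCATTGAGAGT, found at positions 57–76 on the template; the primer anneals here to the top strand with its 3' end pointing upstream.
Product length = (reverse-primer end) − (forward-primer start) + 1 = 76 − 27 + 1 = 50 bp.

50 bp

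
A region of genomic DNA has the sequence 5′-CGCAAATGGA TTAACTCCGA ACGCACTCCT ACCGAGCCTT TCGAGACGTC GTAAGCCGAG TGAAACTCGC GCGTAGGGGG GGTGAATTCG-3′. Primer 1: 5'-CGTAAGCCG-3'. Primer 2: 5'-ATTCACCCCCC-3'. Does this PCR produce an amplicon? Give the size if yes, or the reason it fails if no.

Yes — a 38 bp product.

Primer 1 (CGTAAGCCG) matches the top strand at positions 50–58; it acts as a forward primer.
Primer 2's reverse complement is GGGGGGTGAAT, matching the top strand at positions 77–87; it acts as a reverse primer.
The 3' ends face each other across positions 50–87, giving a 38 bp product.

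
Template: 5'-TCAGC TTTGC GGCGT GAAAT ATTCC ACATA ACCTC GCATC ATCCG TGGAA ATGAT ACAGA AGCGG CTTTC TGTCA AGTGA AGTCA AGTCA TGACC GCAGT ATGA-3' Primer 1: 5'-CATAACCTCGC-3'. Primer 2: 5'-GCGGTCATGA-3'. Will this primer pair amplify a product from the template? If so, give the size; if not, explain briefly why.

Yes — a 71 bp product.

Primer 1 (CATAACCTCGC) matches the top strand at positions 27–37; it acts as a forward primer.
Primer 2's reverse complement is TCATGACCGC, matching the top strand at positions 88–97; it acts as a reverse primer.
The 3' ends face each other across positions 27–97, giving a 71 bp product.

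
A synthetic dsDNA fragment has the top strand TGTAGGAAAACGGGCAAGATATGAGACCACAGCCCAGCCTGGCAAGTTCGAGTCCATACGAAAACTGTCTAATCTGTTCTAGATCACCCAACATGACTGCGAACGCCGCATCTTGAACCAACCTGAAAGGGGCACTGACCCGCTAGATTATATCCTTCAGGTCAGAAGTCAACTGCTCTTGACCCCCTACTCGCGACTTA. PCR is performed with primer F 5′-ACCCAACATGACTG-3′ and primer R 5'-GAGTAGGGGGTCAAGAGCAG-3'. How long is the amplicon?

107 bp

Forward primer ACCCAACATGACTG is found on the top strand at positions 86–99.
The reverse primer's reverse complement is CTGCTCTTGACCCCCTACTC, which matches the template at positions 173–192.
Amplicon spans positions 86–192: 107 bp.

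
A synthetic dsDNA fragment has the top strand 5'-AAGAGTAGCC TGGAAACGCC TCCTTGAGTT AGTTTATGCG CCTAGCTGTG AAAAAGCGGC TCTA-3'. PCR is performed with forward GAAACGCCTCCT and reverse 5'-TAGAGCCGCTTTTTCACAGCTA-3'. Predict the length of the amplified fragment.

The forward primer matches the template at positions 13–24.
Reverse complement of the reverse primer: TAGCTGTGAAAAAGCGGCTCTA. This occurs on the top strand at positions 43–64.
The product runs from position 13 to position 64, so its length is 64 − 13 + 1 = 52 bp.

52 bp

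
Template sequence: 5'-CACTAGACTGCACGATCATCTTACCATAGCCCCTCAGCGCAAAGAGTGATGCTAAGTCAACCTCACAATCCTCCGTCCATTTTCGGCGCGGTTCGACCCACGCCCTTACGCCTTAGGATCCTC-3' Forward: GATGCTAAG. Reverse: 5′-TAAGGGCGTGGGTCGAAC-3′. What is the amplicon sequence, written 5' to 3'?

Scanning the template, GATGCTAAG occurs at positions 48–56; this primer anneals to the bottom strand there with its 3' end pointing downstream.
Reverse complement of the reverse primer: GTTCGACCCACGCCCTTA. This occurs on the top strand at positions 91–108.
The product is the template from position 48 through 108 (61 bp).

5'-GATGCTAAGTCAACCTCACAATCCTCCGTCCATTTTCGGCGCGGTTCGACCCACGCCCTTA-3'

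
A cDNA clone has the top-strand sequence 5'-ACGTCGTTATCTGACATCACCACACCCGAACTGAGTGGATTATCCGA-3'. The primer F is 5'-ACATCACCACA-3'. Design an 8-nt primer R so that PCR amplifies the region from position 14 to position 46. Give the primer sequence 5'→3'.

The product's 3' end on the top strand is position 46.
The reverse primer anneals to the top strand over positions 39–46, i.e. to ATTATCCG.
Its sequence written 5'→3' is the reverse complement: CGGATAAT.

5'-CGGATAAT-3'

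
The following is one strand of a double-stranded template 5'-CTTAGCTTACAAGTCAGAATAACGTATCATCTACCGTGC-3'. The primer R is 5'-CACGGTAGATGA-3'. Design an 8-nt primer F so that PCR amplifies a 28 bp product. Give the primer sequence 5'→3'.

5'-AAGTCAGA-3'

The reverse primer's reverse complement TCATCTACCGTG matches the template at positions 27–38, so the product ends at position 38.
A 28 bp product then starts at position 38 − 28 + 1 = 11.
The forward primer is identical to the top strand there: AAGTCAGA.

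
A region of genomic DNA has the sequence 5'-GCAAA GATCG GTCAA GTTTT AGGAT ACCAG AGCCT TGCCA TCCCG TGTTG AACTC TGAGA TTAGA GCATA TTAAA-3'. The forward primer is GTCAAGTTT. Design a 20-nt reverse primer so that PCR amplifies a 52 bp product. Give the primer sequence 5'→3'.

The forward primer binds at positions 11–19, so a 52 bp product ends at position 11 + 52 − 1 = 62.
The reverse primer anneals to the top strand over positions 43–62, i.e. to CCGTGTTGAACTCTGAGATT.
Its sequence written 5'→3' is the reverse complement: AATCTCAGAGTTCAACACGG.

5'-AATCTCAGAGTTCAACACGG-3'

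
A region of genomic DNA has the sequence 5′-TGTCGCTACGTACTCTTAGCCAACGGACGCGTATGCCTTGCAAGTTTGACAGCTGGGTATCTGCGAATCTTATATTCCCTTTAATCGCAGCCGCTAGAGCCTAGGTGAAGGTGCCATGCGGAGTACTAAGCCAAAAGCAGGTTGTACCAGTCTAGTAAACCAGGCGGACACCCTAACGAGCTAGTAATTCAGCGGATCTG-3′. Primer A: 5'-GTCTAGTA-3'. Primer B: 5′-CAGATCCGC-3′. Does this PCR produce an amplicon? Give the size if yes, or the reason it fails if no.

Primer A (GTCTAGTA) matches the top strand at positions 150–157; it acts as a forward primer.
Primer B's reverse complement is GCGGATCTG, matching the top strand at positions 192–200; it acts as a reverse primer.
The 3' ends face each other across positions 150–200, giving a 51 bp product.

Yes — a 51 bp product.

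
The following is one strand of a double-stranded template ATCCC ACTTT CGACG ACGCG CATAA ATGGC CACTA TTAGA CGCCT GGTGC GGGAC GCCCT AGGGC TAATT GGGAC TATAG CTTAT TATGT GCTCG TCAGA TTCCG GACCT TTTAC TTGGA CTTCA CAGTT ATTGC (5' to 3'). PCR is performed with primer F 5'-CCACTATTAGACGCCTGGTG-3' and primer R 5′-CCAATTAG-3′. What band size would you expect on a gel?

Forward primer CCACTATTAGACGCCTGGTG is found on the top strand at positions 30–49.
Reverse complement of the reverse primer: CTAATTGG. This occurs on the top strand at positions 65–72.
The product runs from position 30 to position 72, so its length is 72 − 30 + 1 = 43 bp.

43 bp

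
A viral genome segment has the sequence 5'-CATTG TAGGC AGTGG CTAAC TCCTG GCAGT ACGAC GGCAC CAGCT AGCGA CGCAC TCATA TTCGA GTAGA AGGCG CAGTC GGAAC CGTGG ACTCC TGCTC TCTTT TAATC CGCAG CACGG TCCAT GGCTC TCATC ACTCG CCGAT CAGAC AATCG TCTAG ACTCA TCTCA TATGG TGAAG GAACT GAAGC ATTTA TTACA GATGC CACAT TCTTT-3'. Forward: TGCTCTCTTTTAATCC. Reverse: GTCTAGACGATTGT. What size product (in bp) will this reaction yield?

67 bp

Forward primer TGCTCTCTTTTAATCC is found on the top strand at positions 96–111.
Reverse complement of the reverse primer: ACAATCGTCTAGAC. This occurs on the top strand at positions 149–162.
The product runs from position 96 to position 162, so its length is 162 − 96 + 1 = 67 bp.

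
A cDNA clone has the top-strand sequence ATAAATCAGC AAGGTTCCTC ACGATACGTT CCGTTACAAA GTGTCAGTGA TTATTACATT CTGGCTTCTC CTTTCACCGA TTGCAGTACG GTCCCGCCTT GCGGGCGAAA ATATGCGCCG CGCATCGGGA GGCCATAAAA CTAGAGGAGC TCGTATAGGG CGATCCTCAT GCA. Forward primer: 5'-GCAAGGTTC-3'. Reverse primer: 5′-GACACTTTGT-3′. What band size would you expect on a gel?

37 bp

The forward primer matches the template at positions 9–17.
The reverse primer's reverse complement is ACAAAGTGTC, which matches the template at positions 36–45.
Product length = (reverse-primer end) − (forward-primer start) + 1 = 45 − 9 + 1 = 37 bp.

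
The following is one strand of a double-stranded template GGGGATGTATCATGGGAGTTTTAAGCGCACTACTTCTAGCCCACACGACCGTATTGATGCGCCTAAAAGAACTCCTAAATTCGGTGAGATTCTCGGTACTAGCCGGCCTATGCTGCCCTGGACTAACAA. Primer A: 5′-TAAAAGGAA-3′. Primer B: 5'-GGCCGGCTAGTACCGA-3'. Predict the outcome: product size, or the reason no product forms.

No product — primer A has no binding site in the template.

Primer A (TAAAAGGAA) does not match the top strand, and its reverse complement TTCCTTTTA does not match either.
With no annealing site for primer A, no amplification occurs.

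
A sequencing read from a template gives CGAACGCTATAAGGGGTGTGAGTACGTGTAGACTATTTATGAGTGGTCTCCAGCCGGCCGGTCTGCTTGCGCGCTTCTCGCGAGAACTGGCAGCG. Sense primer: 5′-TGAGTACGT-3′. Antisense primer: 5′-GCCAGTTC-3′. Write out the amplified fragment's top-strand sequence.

5'-TGAGTACGTGTAGACTATTTATGAGTGGTCTCCAGCCGGCCGGTCTGCTTGCGCGCTTCTCGCGAGAACTGGC-3'

Forward primer TGAGTACGT is found on the top strand at positions 19–27.
The reverse primer's reverse complement is GAACTGGC, which matches the template at positions 84–91.
The product is the template from position 19 through 91 (73 bp).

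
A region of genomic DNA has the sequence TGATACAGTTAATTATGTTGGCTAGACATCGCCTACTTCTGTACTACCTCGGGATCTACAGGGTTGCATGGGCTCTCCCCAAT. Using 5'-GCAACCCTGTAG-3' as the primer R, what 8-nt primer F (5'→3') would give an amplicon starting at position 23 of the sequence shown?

5'-TAGACATC-3'

The reverse primer's reverse complement CTACAGGGTTGC matches the template at positions 56–67; the product starts at position 23.
The forward primer is identical to the top strand over positions 23–30: TAGACATC.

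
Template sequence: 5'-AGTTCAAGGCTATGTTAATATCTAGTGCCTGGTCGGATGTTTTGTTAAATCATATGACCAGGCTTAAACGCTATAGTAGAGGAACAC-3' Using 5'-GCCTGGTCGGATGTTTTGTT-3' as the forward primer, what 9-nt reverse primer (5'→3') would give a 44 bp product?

5'-CGTTTAAGC-3'

The forward primer binds at positions 27–46, so a 44 bp product ends at position 27 + 44 − 1 = 70.
The reverse primer anneals to the top strand over positions 62–70, i.e. to GCTTAAACG.
Its sequence written 5'→3' is the reverse complement: CGTTTAAGC.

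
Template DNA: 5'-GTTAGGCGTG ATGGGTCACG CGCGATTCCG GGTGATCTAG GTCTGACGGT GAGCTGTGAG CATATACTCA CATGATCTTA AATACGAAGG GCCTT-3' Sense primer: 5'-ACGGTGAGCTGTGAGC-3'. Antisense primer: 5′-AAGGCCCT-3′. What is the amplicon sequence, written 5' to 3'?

5'-ACGGTGAGCTGTGAGCATATACTCACATGATCTTAAATACGAAGGGCCTT-3'

Forward primer ACGGTGAGCTGTGAGC is found on the top strand at positions 46–61.
Taking the reverse complement of AAGGCCCT gives AGGGCCTT, found at positions 88–95 on the template; the primer anneals here to the top strand with its 3' end pointing upstream.
The product is the template from position 46 through 95 (50 bp).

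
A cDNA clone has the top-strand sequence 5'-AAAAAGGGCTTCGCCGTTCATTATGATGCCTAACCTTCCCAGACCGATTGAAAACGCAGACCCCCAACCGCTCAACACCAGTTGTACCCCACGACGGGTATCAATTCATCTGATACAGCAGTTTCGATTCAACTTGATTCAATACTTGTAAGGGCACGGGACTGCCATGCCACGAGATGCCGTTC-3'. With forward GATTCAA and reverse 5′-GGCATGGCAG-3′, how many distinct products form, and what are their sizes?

The forward primer GATTCAA matches the top strand at positions 126–132, 136–142.
The reverse primer's reverse complement is CTGCCATGCC, matching at positions 162–171.
Each forward site pairs with the reverse site to give a product ending at position 171: sizes 46, 36 bp.

Two products: 46 bp, 36 bp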